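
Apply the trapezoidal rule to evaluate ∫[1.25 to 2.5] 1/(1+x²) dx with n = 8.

f(x) = 1/(1+x²)
a = 1.25, b = 2.5, n = 8
h = (b - a)/n = 0.156250

Trapezoidal rule: (h/2)[f(x₀) + 2f(x₁) + 2f(x₂) + ... + f(xₙ)]

x_0 = 1.2500, f(x_0) = 0.390244, coefficient = 1
x_1 = 1.4062, f(x_1) = 0.335848, coefficient = 2
x_2 = 1.5625, f(x_2) = 0.290579, coefficient = 2
x_3 = 1.7188, f(x_3) = 0.252902, coefficient = 2
x_4 = 1.8750, f(x_4) = 0.221453, coefficient = 2
x_5 = 2.0312, f(x_5) = 0.195085, coefficient = 2
x_6 = 2.1875, f(x_6) = 0.172856, coefficient = 2
x_7 = 2.3438, f(x_7) = 0.154008, coefficient = 2
x_8 = 2.5000, f(x_8) = 0.137931, coefficient = 1

I ≈ (0.156250/2) × 3.773637 = 0.294815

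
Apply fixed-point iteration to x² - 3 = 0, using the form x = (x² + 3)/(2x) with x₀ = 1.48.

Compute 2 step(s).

Equation: x² - 3 = 0
Fixed-point form: x = (x² + 3)/(2x)
x₀ = 1.48

x_1 = g(1.480000) = 1.753514
x_2 = g(1.753514) = 1.732182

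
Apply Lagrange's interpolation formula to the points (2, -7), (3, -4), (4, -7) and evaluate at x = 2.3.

Lagrange interpolation formula:
P(x) = Σ yᵢ × Lᵢ(x)
where Lᵢ(x) = Π_{j≠i} (x - xⱼ)/(xᵢ - xⱼ)

L_0(2.3) = (2.3 - 3)/(2 - 3) × (2.3 - 4)/(2 - 4) = 0.595000
L_1(2.3) = (2.3 - 2)/(3 - 2) × (2.3 - 4)/(3 - 4) = 0.510000
L_2(2.3) = (2.3 - 2)/(4 - 2) × (2.3 - 3)/(4 - 3) = -0.105000

P(2.3) = (-7)×L_0(2.3) + (-4)×L_1(2.3) + (-7)×L_2(2.3)
P(2.3) = -5.470000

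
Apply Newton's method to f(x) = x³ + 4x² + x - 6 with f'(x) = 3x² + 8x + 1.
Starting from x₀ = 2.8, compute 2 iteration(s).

f(x) = x³ + 4x² + x - 6
f'(x) = 3x² + 8x + 1
x₀ = 2.8

Newton-Raphson formula: x_{n+1} = x_n - f(x_n)/f'(x_n)

Iteration 1:
  f(2.800000) = 50.112000
  f'(2.800000) = 46.920000
  x_1 = 2.800000 - 50.112000/46.920000 = 1.731969
Iteration 2:
  f(1.731969) = 12.926259
  f'(1.731969) = 23.854908
  x_2 = 1.731969 - 12.926259/23.854908 = 1.190099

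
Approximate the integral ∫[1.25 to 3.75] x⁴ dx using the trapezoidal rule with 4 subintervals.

f(x) = x⁴
a = 1.25, b = 3.75, n = 4
h = (b - a)/n = 0.625000

Trapezoidal rule: (h/2)[f(x₀) + 2f(x₁) + 2f(x₂) + ... + f(xₙ)]

x_0 = 1.2500, f(x_0) = 2.441406, coefficient = 1
x_1 = 1.8750, f(x_1) = 12.359619, coefficient = 2
x_2 = 2.5000, f(x_2) = 39.062500, coefficient = 2
x_3 = 3.1250, f(x_3) = 95.367432, coefficient = 2
x_4 = 3.7500, f(x_4) = 197.753906, coefficient = 1

I ≈ (0.625000/2) × 493.774414 = 154.304504
Exact value: 147.705078
Error: 6.599426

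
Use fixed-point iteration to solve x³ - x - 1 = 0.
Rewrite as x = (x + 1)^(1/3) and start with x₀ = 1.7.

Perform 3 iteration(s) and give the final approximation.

Equation: x³ - x - 1 = 0
Fixed-point form: x = (x + 1)^(1/3)
x₀ = 1.7

x_1 = g(1.700000) = 1.392477
x_2 = g(1.392477) = 1.337465
x_3 = g(1.337465) = 1.327135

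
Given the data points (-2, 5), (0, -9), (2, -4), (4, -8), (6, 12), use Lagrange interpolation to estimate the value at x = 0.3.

Lagrange interpolation formula:
P(x) = Σ yᵢ × Lᵢ(x)
where Lᵢ(x) = Π_{j≠i} (x - xⱼ)/(xᵢ - xⱼ)

L_0(0.3) = (0.3 - 0)/(-2 - 0) × (0.3 - 2)/(-2 - 2) × (0.3 - 4)/(-2 - 4) × (0.3 - 6)/(-2 - 6) = -0.028010
L_1(0.3) = (0.3 - (-2))/(0 - (-2)) × (0.3 - 2)/(0 - 2) × (0.3 - 4)/(0 - 4) × (0.3 - 6)/(0 - 6) = 0.858978
L_2(0.3) = (0.3 - (-2))/(2 - (-2)) × (0.3 - 0)/(2 - 0) × (0.3 - 4)/(2 - 4) × (0.3 - 6)/(2 - 6) = 0.227377
L_3(0.3) = (0.3 - (-2))/(4 - (-2)) × (0.3 - 0)/(4 - 0) × (0.3 - 2)/(4 - 2) × (0.3 - 6)/(4 - 6) = -0.069647
L_4(0.3) = (0.3 - (-2))/(6 - (-2)) × (0.3 - 0)/(6 - 0) × (0.3 - 2)/(6 - 2) × (0.3 - 4)/(6 - 4) = 0.011302

P(0.3) = 5×L_0(0.3) + (-9)×L_1(0.3) + (-4)×L_2(0.3) + (-8)×L_3(0.3) + 12×L_4(0.3)
P(0.3) = -8.087557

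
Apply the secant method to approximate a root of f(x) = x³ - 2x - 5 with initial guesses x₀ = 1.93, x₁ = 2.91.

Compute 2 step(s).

f(x) = x³ - 2x - 5
x₀ = 1.93, x₁ = 2.91

Secant formula: x_{n+1} = x_n - f(x_n)(x_n - x_{n-1})/(f(x_n) - f(x_{n-1}))

Iteration 1:
  f(1.930000) = -1.670943
  f(2.910000) = 13.822171
  x_2 = 2.910000 - 13.822171×(2.910000 - 1.930000)/(13.822171 - (-1.670943))
       = 2.035694
Iteration 2:
  f(2.910000) = 13.822171
  f(2.035694) = -0.635374
  x_3 = 2.035694 - (-0.635374)×(2.035694 - 2.910000)/(-0.635374 - 13.822171)
       = 2.074117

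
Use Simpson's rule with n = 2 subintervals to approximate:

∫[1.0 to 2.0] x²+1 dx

f(x) = x²+1
a = 1.0, b = 2.0, n = 2
h = (b - a)/n = 0.500000

Simpson's rule: (h/3)[f(x₀) + 4f(x₁) + 2f(x₂) + ... + f(xₙ)]

x_0 = 1.0000, f(x_0) = 2.000000, coefficient = 1
x_1 = 1.5000, f(x_1) = 3.250000, coefficient = 4
x_2 = 2.0000, f(x_2) = 5.000000, coefficient = 1

I ≈ (0.500000/3) × 20.000000 = 3.333333
Exact value: 3.333333
Error: 0.000000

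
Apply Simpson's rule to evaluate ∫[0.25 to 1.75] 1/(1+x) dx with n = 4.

f(x) = 1/(1+x)
a = 0.25, b = 1.75, n = 4
h = (b - a)/n = 0.375000

Simpson's rule: (h/3)[f(x₀) + 4f(x₁) + 2f(x₂) + ... + f(xₙ)]

x_0 = 0.2500, f(x_0) = 0.800000, coefficient = 1
x_1 = 0.6250, f(x_1) = 0.615385, coefficient = 4
x_2 = 1.0000, f(x_2) = 0.500000, coefficient = 2
x_3 = 1.3750, f(x_3) = 0.421053, coefficient = 4
x_4 = 1.7500, f(x_4) = 0.363636, coefficient = 1

I ≈ (0.375000/3) × 6.309385 = 0.788673
Exact value: 0.788457
Error: 0.000216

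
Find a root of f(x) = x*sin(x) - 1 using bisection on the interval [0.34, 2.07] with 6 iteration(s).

f(x) = x*sin(x) - 1
Initial interval: [0.34, 2.07]

Iteration 1:
  c_1 = (0.340000 + 2.070000)/2 = 1.205000
  f(c_1) = f(1.205000) = 0.125276
  f(a) × f(c) < 0, new interval: [0.340000, 1.205000]
Iteration 2:
  c_2 = (0.340000 + 1.205000)/2 = 0.772500
  f(c_2) = f(0.772500) = -0.460851
  f(a) × f(c) ≥ 0, new interval: [0.772500, 1.205000]
Iteration 3:
  c_3 = (0.772500 + 1.205000)/2 = 0.988750
  f(c_3) = f(0.988750) = -0.174058
  f(a) × f(c) ≥ 0, new interval: [0.988750, 1.205000]
Iteration 4:
  c_4 = (0.988750 + 1.205000)/2 = 1.096875
  f(c_4) = f(1.096875) = -0.024017
  f(a) × f(c) ≥ 0, new interval: [1.096875, 1.205000]
Iteration 5:
  c_5 = (1.096875 + 1.205000)/2 = 1.150937
  f(c_5) = f(1.150937) = 0.050975
  f(a) × f(c) < 0, new interval: [1.096875, 1.150937]
Iteration 6:
  c_6 = (1.096875 + 1.150937)/2 = 1.123906
  f(c_6) = f(1.123906) = 0.013534
  f(a) × f(c) < 0, new interval: [1.096875, 1.123906]

After 6 iteration(s), the approximation is c_6 = 1.123906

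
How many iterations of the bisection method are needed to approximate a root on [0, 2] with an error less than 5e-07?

We need (b-a)/2^n ≤ 5e-07
(2 - 0)/2^n ≤ 5e-07
2/2^n ≤ 5e-07
2^n ≥ 4000000
n ≥ log₂(4000000) = 21.93
n ≥ 22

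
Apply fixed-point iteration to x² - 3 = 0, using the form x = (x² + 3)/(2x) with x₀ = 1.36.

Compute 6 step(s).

Equation: x² - 3 = 0
Fixed-point form: x = (x² + 3)/(2x)
x₀ = 1.36

x_1 = g(1.360000) = 1.782941
x_2 = g(1.782941) = 1.732777
x_3 = g(1.732777) = 1.732051
x_4 = g(1.732051) = 1.732051
x_5 = g(1.732051) = 1.732051
x_6 = g(1.732051) = 1.732051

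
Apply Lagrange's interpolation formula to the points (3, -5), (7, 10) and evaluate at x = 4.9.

Lagrange interpolation formula:
P(x) = Σ yᵢ × Lᵢ(x)
where Lᵢ(x) = Π_{j≠i} (x - xⱼ)/(xᵢ - xⱼ)

L_0(4.9) = (4.9 - 7)/(3 - 7) = 0.525000
L_1(4.9) = (4.9 - 3)/(7 - 3) = 0.475000

P(4.9) = (-5)×L_0(4.9) + 10×L_1(4.9)
P(4.9) = 2.125000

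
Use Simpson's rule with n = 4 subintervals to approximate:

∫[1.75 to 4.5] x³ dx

f(x) = x³
a = 1.75, b = 4.5, n = 4
h = (b - a)/n = 0.687500

Simpson's rule: (h/3)[f(x₀) + 4f(x₁) + 2f(x₂) + ... + f(xₙ)]

x_0 = 1.7500, f(x_0) = 5.359375, coefficient = 1
x_1 = 2.4375, f(x_1) = 14.482178, coefficient = 4
x_2 = 3.1250, f(x_2) = 30.517578, coefficient = 2
x_3 = 3.8125, f(x_3) = 55.415283, coefficient = 4
x_4 = 4.5000, f(x_4) = 91.125000, coefficient = 1

I ≈ (0.687500/3) × 437.109375 = 100.170898
Exact value: 100.170898
Error: 0.000000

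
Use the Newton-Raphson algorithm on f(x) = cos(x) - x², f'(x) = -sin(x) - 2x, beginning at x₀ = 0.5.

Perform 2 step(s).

f(x) = cos(x) - x²
f'(x) = -sin(x) - 2x
x₀ = 0.5

Newton-Raphson formula: x_{n+1} = x_n - f(x_n)/f'(x_n)

Iteration 1:
  f(0.500000) = 0.627583
  f'(0.500000) = -1.479426
  x_1 = 0.500000 - 0.627583/(-1.479426) = 0.924207
Iteration 2:
  f(0.924207) = -0.251691
  f'(0.924207) = -2.646557
  x_2 = 0.924207 - (-0.251691)/(-2.646557) = 0.829106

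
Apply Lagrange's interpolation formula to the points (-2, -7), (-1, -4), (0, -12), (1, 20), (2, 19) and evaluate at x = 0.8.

Lagrange interpolation formula:
P(x) = Σ yᵢ × Lᵢ(x)
where Lᵢ(x) = Π_{j≠i} (x - xⱼ)/(xᵢ - xⱼ)

L_0(0.8) = (0.8 - (-1))/(-2 - (-1)) × (0.8 - 0)/(-2 - 0) × (0.8 - 1)/(-2 - 1) × (0.8 - 2)/(-2 - 2) = 0.014400
L_1(0.8) = (0.8 - (-2))/(-1 - (-2)) × (0.8 - 0)/(-1 - 0) × (0.8 - 1)/(-1 - 1) × (0.8 - 2)/(-1 - 2) = -0.089600
L_2(0.8) = (0.8 - (-2))/(0 - (-2)) × (0.8 - (-1))/(0 - (-1)) × (0.8 - 1)/(0 - 1) × (0.8 - 2)/(0 - 2) = 0.302400
L_3(0.8) = (0.8 - (-2))/(1 - (-2)) × (0.8 - (-1))/(1 - (-1)) × (0.8 - 0)/(1 - 0) × (0.8 - 2)/(1 - 2) = 0.806400
L_4(0.8) = (0.8 - (-2))/(2 - (-2)) × (0.8 - (-1))/(2 - (-1)) × (0.8 - 0)/(2 - 0) × (0.8 - 1)/(2 - 1) = -0.033600

P(0.8) = (-7)×L_0(0.8) + (-4)×L_1(0.8) + (-12)×L_2(0.8) + 20×L_3(0.8) + 19×L_4(0.8)
P(0.8) = 12.118400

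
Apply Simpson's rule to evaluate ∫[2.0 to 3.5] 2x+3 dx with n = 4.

f(x) = 2x+3
a = 2.0, b = 3.5, n = 4
h = (b - a)/n = 0.375000

Simpson's rule: (h/3)[f(x₀) + 4f(x₁) + 2f(x₂) + ... + f(xₙ)]

x_0 = 2.0000, f(x_0) = 7.000000, coefficient = 1
x_1 = 2.3750, f(x_1) = 7.750000, coefficient = 4
x_2 = 2.7500, f(x_2) = 8.500000, coefficient = 2
x_3 = 3.1250, f(x_3) = 9.250000, coefficient = 4
x_4 = 3.5000, f(x_4) = 10.000000, coefficient = 1

I ≈ (0.375000/3) × 102.000000 = 12.750000
Exact value: 12.750000
Error: 0.000000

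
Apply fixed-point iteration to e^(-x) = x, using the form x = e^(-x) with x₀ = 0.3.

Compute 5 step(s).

Equation: e^(-x) = x
Fixed-point form: x = e^(-x)
x₀ = 0.3

x_1 = g(0.300000) = 0.740818
x_2 = g(0.740818) = 0.476724
x_3 = g(0.476724) = 0.620814
x_4 = g(0.620814) = 0.537507
x_5 = g(0.537507) = 0.584203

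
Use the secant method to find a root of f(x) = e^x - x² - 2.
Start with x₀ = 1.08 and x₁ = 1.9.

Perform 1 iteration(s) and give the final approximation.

f(x) = e^x - x² - 2
x₀ = 1.08, x₁ = 1.9

Secant formula: x_{n+1} = x_n - f(x_n)(x_n - x_{n-1})/(f(x_n) - f(x_{n-1}))

Iteration 1:
  f(1.080000) = -0.221720
  f(1.900000) = 1.075894
  x_2 = 1.900000 - 1.075894×(1.900000 - 1.080000)/(1.075894 - (-0.221720))
       = 1.220111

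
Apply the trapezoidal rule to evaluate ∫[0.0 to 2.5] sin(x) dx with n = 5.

f(x) = sin(x)
a = 0.0, b = 2.5, n = 5
h = (b - a)/n = 0.500000

Trapezoidal rule: (h/2)[f(x₀) + 2f(x₁) + 2f(x₂) + ... + f(xₙ)]

x_0 = 0.0000, f(x_0) = 0.000000, coefficient = 1
x_1 = 0.5000, f(x_1) = 0.479426, coefficient = 2
x_2 = 1.0000, f(x_2) = 0.841471, coefficient = 2
x_3 = 1.5000, f(x_3) = 0.997495, coefficient = 2
x_4 = 2.0000, f(x_4) = 0.909297, coefficient = 2
x_5 = 2.5000, f(x_5) = 0.598472, coefficient = 1

I ≈ (0.500000/2) × 7.053850 = 1.763463
Exact value: 1.801144
Error: 0.037681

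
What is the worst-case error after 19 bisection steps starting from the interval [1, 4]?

Bisection error bound: |error| ≤ (b-a)/2^n
|error| ≤ (4 - 1)/2^19 = 3/2^19
|error| ≤ 0.0000057220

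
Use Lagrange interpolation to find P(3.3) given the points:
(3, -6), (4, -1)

Lagrange interpolation formula:
P(x) = Σ yᵢ × Lᵢ(x)
where Lᵢ(x) = Π_{j≠i} (x - xⱼ)/(xᵢ - xⱼ)

L_0(3.3) = (3.3 - 4)/(3 - 4) = 0.700000
L_1(3.3) = (3.3 - 3)/(4 - 3) = 0.300000

P(3.3) = (-6)×L_0(3.3) + (-1)×L_1(3.3)
P(3.3) = -4.500000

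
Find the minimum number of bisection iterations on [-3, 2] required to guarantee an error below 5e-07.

We need (b-a)/2^n ≤ 5e-07
(2 - (-3))/2^n ≤ 5e-07
5/2^n ≤ 5e-07
2^n ≥ 10000000
n ≥ log₂(10000000) = 23.25
n ≥ 24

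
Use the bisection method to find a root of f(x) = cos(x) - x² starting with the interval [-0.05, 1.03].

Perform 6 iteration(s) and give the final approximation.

f(x) = cos(x) - x²
Initial interval: [-0.05, 1.03]

Iteration 1:
  c_1 = (-0.050000 + 1.030000)/2 = 0.490000
  f(c_1) = f(0.490000) = 0.642233
  f(a) × f(c) ≥ 0, new interval: [0.490000, 1.030000]
Iteration 2:
  c_2 = (0.490000 + 1.030000)/2 = 0.760000
  f(c_2) = f(0.760000) = 0.147236
  f(a) × f(c) ≥ 0, new interval: [0.760000, 1.030000]
Iteration 3:
  c_3 = (0.760000 + 1.030000)/2 = 0.895000
  f(c_3) = f(0.895000) = -0.175506
  f(a) × f(c) < 0, new interval: [0.760000, 0.895000]
Iteration 4:
  c_4 = (0.760000 + 0.895000)/2 = 0.827500
  f(c_4) = f(0.827500) = -0.008038
  f(a) × f(c) < 0, new interval: [0.760000, 0.827500]
Iteration 5:
  c_5 = (0.760000 + 0.827500)/2 = 0.793750
  f(c_5) = f(0.793750) = 0.071137
  f(a) × f(c) ≥ 0, new interval: [0.793750, 0.827500]
Iteration 6:
  c_6 = (0.793750 + 0.827500)/2 = 0.810625
  f(c_6) = f(0.810625) = 0.031933
  f(a) × f(c) ≥ 0, new interval: [0.810625, 0.827500]

After 6 iteration(s), the approximation is c_6 = 0.810625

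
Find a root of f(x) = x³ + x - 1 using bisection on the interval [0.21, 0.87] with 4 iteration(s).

f(x) = x³ + x - 1
Initial interval: [0.21, 0.87]

Iteration 1:
  c_1 = (0.210000 + 0.870000)/2 = 0.540000
  f(c_1) = f(0.540000) = -0.302536
  f(a) × f(c) ≥ 0, new interval: [0.540000, 0.870000]
Iteration 2:
  c_2 = (0.540000 + 0.870000)/2 = 0.705000
  f(c_2) = f(0.705000) = 0.055403
  f(a) × f(c) < 0, new interval: [0.540000, 0.705000]
Iteration 3:
  c_3 = (0.540000 + 0.705000)/2 = 0.622500
  f(c_3) = f(0.622500) = -0.136277
  f(a) × f(c) ≥ 0, new interval: [0.622500, 0.705000]
Iteration 4:
  c_4 = (0.622500 + 0.705000)/2 = 0.663750
  f(c_4) = f(0.663750) = -0.043826
  f(a) × f(c) ≥ 0, new interval: [0.663750, 0.705000]

After 4 iteration(s), the approximation is c_4 = 0.663750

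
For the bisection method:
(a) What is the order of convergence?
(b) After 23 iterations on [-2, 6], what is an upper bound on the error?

(a) Bisection has linear (order 1) convergence; the error is halved each step.

(b) Error bound = (b-a)/2^n = (6 - (-2))/2^{23}
    = 8/2^{23}

(a) 1 (linear); (b) error ≤ 9.54e-07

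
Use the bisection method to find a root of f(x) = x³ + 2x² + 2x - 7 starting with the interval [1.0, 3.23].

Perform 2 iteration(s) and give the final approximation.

f(x) = x³ + 2x² + 2x - 7
Initial interval: [1.0, 3.23]

Iteration 1:
  c_1 = (1.000000 + 3.230000)/2 = 2.115000
  f(c_1) = f(2.115000) = 15.637321
  f(a) × f(c) < 0, new interval: [1.000000, 2.115000]
Iteration 2:
  c_2 = (1.000000 + 2.115000)/2 = 1.557500
  f(c_2) = f(1.557500) = 4.744806
  f(a) × f(c) < 0, new interval: [1.000000, 1.557500]

After 2 iteration(s), the approximation is c_2 = 1.557500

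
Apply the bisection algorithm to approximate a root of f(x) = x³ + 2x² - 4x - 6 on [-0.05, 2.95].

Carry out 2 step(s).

f(x) = x³ + 2x² - 4x - 6
Initial interval: [-0.05, 2.95]

Iteration 1:
  c_1 = (-0.050000 + 2.950000)/2 = 1.450000
  f(c_1) = f(1.450000) = -4.546375
  f(a) × f(c) ≥ 0, new interval: [1.450000, 2.950000]
Iteration 2:
  c_2 = (1.450000 + 2.950000)/2 = 2.200000
  f(c_2) = f(2.200000) = 5.528000
  f(a) × f(c) < 0, new interval: [1.450000, 2.200000]

After 2 iteration(s), the approximation is c_2 = 2.200000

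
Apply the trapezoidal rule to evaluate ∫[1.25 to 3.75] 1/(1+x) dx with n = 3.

f(x) = 1/(1+x)
a = 1.25, b = 3.75, n = 3
h = (b - a)/n = 0.833333

Trapezoidal rule: (h/2)[f(x₀) + 2f(x₁) + 2f(x₂) + ... + f(xₙ)]

x_0 = 1.2500, f(x_0) = 0.444444, coefficient = 1
x_1 = 2.0833, f(x_1) = 0.324324, coefficient = 2
x_2 = 2.9167, f(x_2) = 0.255319, coefficient = 2
x_3 = 3.7500, f(x_3) = 0.210526, coefficient = 1

I ≈ (0.833333/2) × 1.814258 = 0.755941
Exact value: 0.747214
Error: 0.008726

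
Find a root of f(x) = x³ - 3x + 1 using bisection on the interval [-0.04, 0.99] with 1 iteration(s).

f(x) = x³ - 3x + 1
Initial interval: [-0.04, 0.99]

Iteration 1:
  c_1 = (-0.040000 + 0.990000)/2 = 0.475000
  f(c_1) = f(0.475000) = -0.317828
  f(a) × f(c) < 0, new interval: [-0.040000, 0.475000]

After 1 iteration(s), the approximation is c_1 = 0.475000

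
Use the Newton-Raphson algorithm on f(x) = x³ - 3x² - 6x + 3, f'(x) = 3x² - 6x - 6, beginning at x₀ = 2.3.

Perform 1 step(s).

f(x) = x³ - 3x² - 6x + 3
f'(x) = 3x² - 6x - 6
x₀ = 2.3

Newton-Raphson formula: x_{n+1} = x_n - f(x_n)/f'(x_n)

Iteration 1:
  f(2.300000) = -14.503000
  f'(2.300000) = -3.930000
  x_1 = 2.300000 - (-14.503000)/(-3.930000) = -1.390331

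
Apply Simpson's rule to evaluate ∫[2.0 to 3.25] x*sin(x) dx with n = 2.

f(x) = x*sin(x)
a = 2.0, b = 3.25, n = 2
h = (b - a)/n = 0.625000

Simpson's rule: (h/3)[f(x₀) + 4f(x₁) + 2f(x₂) + ... + f(xₙ)]

x_0 = 2.0000, f(x_0) = 1.818595, coefficient = 1
x_1 = 2.6250, f(x_1) = 1.296541, coefficient = 4
x_2 = 3.2500, f(x_2) = -0.351634, coefficient = 1

I ≈ (0.625000/3) × 6.653124 = 1.386067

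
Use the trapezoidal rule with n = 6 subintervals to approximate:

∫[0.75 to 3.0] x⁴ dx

f(x) = x⁴
a = 0.75, b = 3.0, n = 6
h = (b - a)/n = 0.375000

Trapezoidal rule: (h/2)[f(x₀) + 2f(x₁) + 2f(x₂) + ... + f(xₙ)]

x_0 = 0.7500, f(x_0) = 0.316406, coefficient = 1
x_1 = 1.1250, f(x_1) = 1.601807, coefficient = 2
x_2 = 1.5000, f(x_2) = 5.062500, coefficient = 2
x_3 = 1.8750, f(x_3) = 12.359619, coefficient = 2
x_4 = 2.2500, f(x_4) = 25.628906, coefficient = 2
x_5 = 2.6250, f(x_5) = 47.480713, coefficient = 2
x_6 = 3.0000, f(x_6) = 81.000000, coefficient = 1

I ≈ (0.375000/2) × 265.583496 = 49.796906
Exact value: 48.552539
Error: 1.244366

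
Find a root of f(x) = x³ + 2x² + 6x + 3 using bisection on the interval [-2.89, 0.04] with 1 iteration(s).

f(x) = x³ + 2x² + 6x + 3
Initial interval: [-2.89, 0.04]

Iteration 1:
  c_1 = (-2.890000 + 0.040000)/2 = -1.425000
  f(c_1) = f(-1.425000) = -4.382391
  f(a) × f(c) ≥ 0, new interval: [-1.425000, 0.040000]

After 1 iteration(s), the approximation is c_1 = -1.425000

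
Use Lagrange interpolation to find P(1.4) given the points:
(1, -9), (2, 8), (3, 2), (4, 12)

Lagrange interpolation formula:
P(x) = Σ yᵢ × Lᵢ(x)
where Lᵢ(x) = Π_{j≠i} (x - xⱼ)/(xᵢ - xⱼ)

L_0(1.4) = (1.4 - 2)/(1 - 2) × (1.4 - 3)/(1 - 3) × (1.4 - 4)/(1 - 4) = 0.416000
L_1(1.4) = (1.4 - 1)/(2 - 1) × (1.4 - 3)/(2 - 3) × (1.4 - 4)/(2 - 4) = 0.832000
L_2(1.4) = (1.4 - 1)/(3 - 1) × (1.4 - 2)/(3 - 2) × (1.4 - 4)/(3 - 4) = -0.312000
L_3(1.4) = (1.4 - 1)/(4 - 1) × (1.4 - 2)/(4 - 2) × (1.4 - 3)/(4 - 3) = 0.064000

P(1.4) = (-9)×L_0(1.4) + 8×L_1(1.4) + 2×L_2(1.4) + 12×L_3(1.4)
P(1.4) = 3.056000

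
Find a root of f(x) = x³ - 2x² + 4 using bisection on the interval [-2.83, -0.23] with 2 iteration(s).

f(x) = x³ - 2x² + 4
Initial interval: [-2.83, -0.23]

Iteration 1:
  c_1 = (-2.830000 + (-0.230000))/2 = -1.530000
  f(c_1) = f(-1.530000) = -4.263377
  f(a) × f(c) ≥ 0, new interval: [-1.530000, -0.230000]
Iteration 2:
  c_2 = (-1.530000 + (-0.230000))/2 = -0.880000
  f(c_2) = f(-0.880000) = 1.769728
  f(a) × f(c) < 0, new interval: [-1.530000, -0.880000]

After 2 iteration(s), the approximation is c_2 = -0.880000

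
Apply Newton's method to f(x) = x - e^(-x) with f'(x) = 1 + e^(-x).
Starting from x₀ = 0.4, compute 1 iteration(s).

f(x) = x - e^(-x)
f'(x) = 1 + e^(-x)
x₀ = 0.4

Newton-Raphson formula: x_{n+1} = x_n - f(x_n)/f'(x_n)

Iteration 1:
  f(0.400000) = -0.270320
  f'(0.400000) = 1.670320
  x_1 = 0.400000 - (-0.270320)/1.670320 = 0.561837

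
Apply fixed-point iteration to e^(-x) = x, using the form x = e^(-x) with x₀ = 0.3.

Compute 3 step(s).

Equation: e^(-x) = x
Fixed-point form: x = e^(-x)
x₀ = 0.3

x_1 = g(0.300000) = 0.740818
x_2 = g(0.740818) = 0.476724
x_3 = g(0.476724) = 0.620814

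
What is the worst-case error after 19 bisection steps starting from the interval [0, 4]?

Bisection error bound: |error| ≤ (b-a)/2^n
|error| ≤ (4 - 0)/2^19 = 4/2^19
|error| ≤ 0.0000076294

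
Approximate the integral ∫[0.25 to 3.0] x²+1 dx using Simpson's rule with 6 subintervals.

f(x) = x²+1
a = 0.25, b = 3.0, n = 6
h = (b - a)/n = 0.458333

Simpson's rule: (h/3)[f(x₀) + 4f(x₁) + 2f(x₂) + ... + f(xₙ)]

x_0 = 0.2500, f(x_0) = 1.062500, coefficient = 1
x_1 = 0.7083, f(x_1) = 1.501736, coefficient = 4
x_2 = 1.1667, f(x_2) = 2.361111, coefficient = 2
x_3 = 1.6250, f(x_3) = 3.640625, coefficient = 4
x_4 = 2.0833, f(x_4) = 5.340278, coefficient = 2
x_5 = 2.5417, f(x_5) = 7.460069, coefficient = 4
x_6 = 3.0000, f(x_6) = 10.000000, coefficient = 1

I ≈ (0.458333/3) × 76.875000 = 11.744792
Exact value: 11.744792
Error: 0.000000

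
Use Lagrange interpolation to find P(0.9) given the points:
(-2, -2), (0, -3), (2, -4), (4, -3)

Lagrange interpolation formula:
P(x) = Σ yᵢ × Lᵢ(x)
where Lᵢ(x) = Π_{j≠i} (x - xⱼ)/(xᵢ - xⱼ)

L_0(0.9) = (0.9 - 0)/(-2 - 0) × (0.9 - 2)/(-2 - 2) × (0.9 - 4)/(-2 - 4) = -0.063938
L_1(0.9) = (0.9 - (-2))/(0 - (-2)) × (0.9 - 2)/(0 - 2) × (0.9 - 4)/(0 - 4) = 0.618062
L_2(0.9) = (0.9 - (-2))/(2 - (-2)) × (0.9 - 0)/(2 - 0) × (0.9 - 4)/(2 - 4) = 0.505687
L_3(0.9) = (0.9 - (-2))/(4 - (-2)) × (0.9 - 0)/(4 - 0) × (0.9 - 2)/(4 - 2) = -0.059813

P(0.9) = (-2)×L_0(0.9) + (-3)×L_1(0.9) + (-4)×L_2(0.9) + (-3)×L_3(0.9)
P(0.9) = -3.569625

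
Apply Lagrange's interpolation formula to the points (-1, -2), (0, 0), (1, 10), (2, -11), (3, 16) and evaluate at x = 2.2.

Lagrange interpolation formula:
P(x) = Σ yᵢ × Lᵢ(x)
where Lᵢ(x) = Π_{j≠i} (x - xⱼ)/(xᵢ - xⱼ)

L_0(2.2) = (2.2 - 0)/(-1 - 0) × (2.2 - 1)/(-1 - 1) × (2.2 - 2)/(-1 - 2) × (2.2 - 3)/(-1 - 3) = -0.017600
L_1(2.2) = (2.2 - (-1))/(0 - (-1)) × (2.2 - 1)/(0 - 1) × (2.2 - 2)/(0 - 2) × (2.2 - 3)/(0 - 3) = 0.102400
L_2(2.2) = (2.2 - (-1))/(1 - (-1)) × (2.2 - 0)/(1 - 0) × (2.2 - 2)/(1 - 2) × (2.2 - 3)/(1 - 3) = -0.281600
L_3(2.2) = (2.2 - (-1))/(2 - (-1)) × (2.2 - 0)/(2 - 0) × (2.2 - 1)/(2 - 1) × (2.2 - 3)/(2 - 3) = 1.126400
L_4(2.2) = (2.2 - (-1))/(3 - (-1)) × (2.2 - 0)/(3 - 0) × (2.2 - 1)/(3 - 1) × (2.2 - 2)/(3 - 2) = 0.070400

P(2.2) = (-2)×L_0(2.2) + 0×L_1(2.2) + 10×L_2(2.2) + (-11)×L_3(2.2) + 16×L_4(2.2)
P(2.2) = -14.044800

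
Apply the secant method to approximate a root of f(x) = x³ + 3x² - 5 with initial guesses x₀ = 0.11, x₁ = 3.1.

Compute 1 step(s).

f(x) = x³ + 3x² - 5
x₀ = 0.11, x₁ = 3.1

Secant formula: x_{n+1} = x_n - f(x_n)(x_n - x_{n-1})/(f(x_n) - f(x_{n-1}))

Iteration 1:
  f(0.110000) = -4.962369
  f(3.100000) = 53.621000
  x_2 = 3.100000 - 53.621000×(3.100000 - 0.110000)/(53.621000 - (-4.962369))
       = 0.363271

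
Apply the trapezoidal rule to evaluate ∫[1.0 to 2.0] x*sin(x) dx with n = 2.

f(x) = x*sin(x)
a = 1.0, b = 2.0, n = 2
h = (b - a)/n = 0.500000

Trapezoidal rule: (h/2)[f(x₀) + 2f(x₁) + 2f(x₂) + ... + f(xₙ)]

x_0 = 1.0000, f(x_0) = 0.841471, coefficient = 1
x_1 = 1.5000, f(x_1) = 1.496242, coefficient = 2
x_2 = 2.0000, f(x_2) = 1.818595, coefficient = 1

I ≈ (0.500000/2) × 5.652551 = 1.413138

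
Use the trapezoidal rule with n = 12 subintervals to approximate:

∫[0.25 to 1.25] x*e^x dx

f(x) = x*e^x
a = 0.25, b = 1.25, n = 12
h = (b - a)/n = 0.083333

Trapezoidal rule: (h/2)[f(x₀) + 2f(x₁) + 2f(x₂) + ... + f(xₙ)]

x_0 = 0.2500, f(x_0) = 0.321006, coefficient = 1
x_1 = 0.3333, f(x_1) = 0.465204, coefficient = 2
x_2 = 0.4167, f(x_2) = 0.632040, coefficient = 2
x_3 = 0.5000, f(x_3) = 0.824361, coefficient = 2
x_4 = 0.5833, f(x_4) = 1.045334, coefficient = 2
x_5 = 0.6667, f(x_5) = 1.298489, coefficient = 2
x_6 = 0.7500, f(x_6) = 1.587750, coefficient = 2
x_7 = 0.8333, f(x_7) = 1.917480, coefficient = 2
x_8 = 0.9167, f(x_8) = 2.292528, coefficient = 2
x_9 = 1.0000, f(x_9) = 2.718282, coefficient = 2
x_10 = 1.0833, f(x_10) = 3.200721, coefficient = 2
x_11 = 1.1667, f(x_11) = 3.746482, coefficient = 2
x_12 = 1.2500, f(x_12) = 4.362929, coefficient = 1

I ≈ (0.083333/2) × 44.141279 = 1.839220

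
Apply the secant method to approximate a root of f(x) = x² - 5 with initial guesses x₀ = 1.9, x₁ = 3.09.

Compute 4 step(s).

f(x) = x² - 5
x₀ = 1.9, x₁ = 3.09

Secant formula: x_{n+1} = x_n - f(x_n)(x_n - x_{n-1})/(f(x_n) - f(x_{n-1}))

Iteration 1:
  f(1.900000) = -1.390000
  f(3.090000) = 4.548100
  x_2 = 3.090000 - 4.548100×(3.090000 - 1.900000)/(4.548100 - (-1.390000))
       = 2.178557
Iteration 2:
  f(3.090000) = 4.548100
  f(2.178557) = -0.253889
  x_3 = 2.178557 - (-0.253889)×(2.178557 - 3.090000)/(-0.253889 - 4.548100)
       = 2.226747
Iteration 3:
  f(2.178557) = -0.253889
  f(2.226747) = -0.041600
  x_4 = 2.226747 - (-0.041600)×(2.226747 - 2.178557)/(-0.041600 - (-0.253889))
       = 2.236190
Iteration 4:
  f(2.226747) = -0.041600
  f(2.236190) = 0.000544
  x_5 = 2.236190 - 0.000544×(2.236190 - 2.226747)/(0.000544 - (-0.041600))
       = 2.236068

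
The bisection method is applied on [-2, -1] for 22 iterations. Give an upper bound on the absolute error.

Bisection error bound: |error| ≤ (b-a)/2^n
|error| ≤ (-1 - (-2))/2^22 = 1/2^22
|error| ≤ 0.0000002384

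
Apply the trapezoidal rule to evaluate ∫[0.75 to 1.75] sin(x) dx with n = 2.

f(x) = sin(x)
a = 0.75, b = 1.75, n = 2
h = (b - a)/n = 0.500000

Trapezoidal rule: (h/2)[f(x₀) + 2f(x₁) + 2f(x₂) + ... + f(xₙ)]

x_0 = 0.7500, f(x_0) = 0.681639, coefficient = 1
x_1 = 1.2500, f(x_1) = 0.948985, coefficient = 2
x_2 = 1.7500, f(x_2) = 0.983986, coefficient = 1

I ≈ (0.500000/2) × 3.563594 = 0.890898
Exact value: 0.909935
Error: 0.019036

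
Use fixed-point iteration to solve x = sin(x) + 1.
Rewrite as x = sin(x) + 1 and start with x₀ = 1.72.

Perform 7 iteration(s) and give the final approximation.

Equation: x = sin(x) + 1
Fixed-point form: x = sin(x) + 1
x₀ = 1.72

x_1 = g(1.720000) = 1.988890
x_2 = g(1.988890) = 1.913865
x_3 = g(1.913865) = 1.941727
x_4 = g(1.941727) = 1.931990
x_5 = g(1.931990) = 1.935476
x_6 = g(1.935476) = 1.934238
x_7 = g(1.934238) = 1.934679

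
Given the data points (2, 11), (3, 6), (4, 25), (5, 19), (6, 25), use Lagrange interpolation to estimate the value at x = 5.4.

Lagrange interpolation formula:
P(x) = Σ yᵢ × Lᵢ(x)
where Lᵢ(x) = Π_{j≠i} (x - xⱼ)/(xᵢ - xⱼ)

L_0(5.4) = (5.4 - 3)/(2 - 3) × (5.4 - 4)/(2 - 4) × (5.4 - 5)/(2 - 5) × (5.4 - 6)/(2 - 6) = -0.033600
L_1(5.4) = (5.4 - 2)/(3 - 2) × (5.4 - 4)/(3 - 4) × (5.4 - 5)/(3 - 5) × (5.4 - 6)/(3 - 6) = 0.190400
L_2(5.4) = (5.4 - 2)/(4 - 2) × (5.4 - 3)/(4 - 3) × (5.4 - 5)/(4 - 5) × (5.4 - 6)/(4 - 6) = -0.489600
L_3(5.4) = (5.4 - 2)/(5 - 2) × (5.4 - 3)/(5 - 3) × (5.4 - 4)/(5 - 4) × (5.4 - 6)/(5 - 6) = 1.142400
L_4(5.4) = (5.4 - 2)/(6 - 2) × (5.4 - 3)/(6 - 3) × (5.4 - 4)/(6 - 4) × (5.4 - 5)/(6 - 5) = 0.190400

P(5.4) = 11×L_0(5.4) + 6×L_1(5.4) + 25×L_2(5.4) + 19×L_3(5.4) + 25×L_4(5.4)
P(5.4) = 14.998400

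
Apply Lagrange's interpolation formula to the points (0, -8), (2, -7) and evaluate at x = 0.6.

Lagrange interpolation formula:
P(x) = Σ yᵢ × Lᵢ(x)
where Lᵢ(x) = Π_{j≠i} (x - xⱼ)/(xᵢ - xⱼ)

L_0(0.6) = (0.6 - 2)/(0 - 2) = 0.700000
L_1(0.6) = (0.6 - 0)/(2 - 0) = 0.300000

P(0.6) = (-8)×L_0(0.6) + (-7)×L_1(0.6)
P(0.6) = -7.700000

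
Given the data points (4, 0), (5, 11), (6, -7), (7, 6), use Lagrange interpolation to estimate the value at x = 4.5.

Lagrange interpolation formula:
P(x) = Σ yᵢ × Lᵢ(x)
where Lᵢ(x) = Π_{j≠i} (x - xⱼ)/(xᵢ - xⱼ)

L_0(4.5) = (4.5 - 5)/(4 - 5) × (4.5 - 6)/(4 - 6) × (4.5 - 7)/(4 - 7) = 0.312500
L_1(4.5) = (4.5 - 4)/(5 - 4) × (4.5 - 6)/(5 - 6) × (4.5 - 7)/(5 - 7) = 0.937500
L_2(4.5) = (4.5 - 4)/(6 - 4) × (4.5 - 5)/(6 - 5) × (4.5 - 7)/(6 - 7) = -0.312500
L_3(4.5) = (4.5 - 4)/(7 - 4) × (4.5 - 5)/(7 - 5) × (4.5 - 6)/(7 - 6) = 0.062500

P(4.5) = 0×L_0(4.5) + 11×L_1(4.5) + (-7)×L_2(4.5) + 6×L_3(4.5)
P(4.5) = 12.875000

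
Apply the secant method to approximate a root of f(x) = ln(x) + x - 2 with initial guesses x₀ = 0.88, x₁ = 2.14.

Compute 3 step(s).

f(x) = ln(x) + x - 2
x₀ = 0.88, x₁ = 2.14

Secant formula: x_{n+1} = x_n - f(x_n)(x_n - x_{n-1})/(f(x_n) - f(x_{n-1}))

Iteration 1:
  f(0.880000) = -1.247833
  f(2.140000) = 0.900806
  x_2 = 2.140000 - 0.900806×(2.140000 - 0.880000)/(0.900806 - (-1.247833))
       = 1.611752
Iteration 2:
  f(2.140000) = 0.900806
  f(1.611752) = 0.089073
  x_3 = 1.611752 - 0.089073×(1.611752 - 2.140000)/(0.089073 - 0.900806)
       = 1.553786
Iteration 3:
  f(1.611752) = 0.089073
  f(1.553786) = -0.005520
  x_4 = 1.553786 - (-0.005520)×(1.553786 - 1.611752)/(-0.005520 - 0.089073)
       = 1.557168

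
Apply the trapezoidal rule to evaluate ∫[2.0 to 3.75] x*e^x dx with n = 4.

f(x) = x*e^x
a = 2.0, b = 3.75, n = 4
h = (b - a)/n = 0.437500

Trapezoidal rule: (h/2)[f(x₀) + 2f(x₁) + 2f(x₂) + ... + f(xₙ)]

x_0 = 2.0000, f(x_0) = 14.778112, coefficient = 1
x_1 = 2.4375, f(x_1) = 27.895710, coefficient = 2
x_2 = 2.8750, f(x_2) = 50.960594, coefficient = 2
x_3 = 3.3125, f(x_3) = 90.940295, coefficient = 2
x_4 = 3.7500, f(x_4) = 159.454058, coefficient = 1

I ≈ (0.437500/2) × 513.825369 = 112.399299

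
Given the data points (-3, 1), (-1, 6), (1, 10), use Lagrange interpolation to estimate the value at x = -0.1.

Lagrange interpolation formula:
P(x) = Σ yᵢ × Lᵢ(x)
where Lᵢ(x) = Π_{j≠i} (x - xⱼ)/(xᵢ - xⱼ)

L_0(-0.1) = (-0.1 - (-1))/(-3 - (-1)) × (-0.1 - 1)/(-3 - 1) = -0.123750
L_1(-0.1) = (-0.1 - (-3))/(-1 - (-3)) × (-0.1 - 1)/(-1 - 1) = 0.797500
L_2(-0.1) = (-0.1 - (-3))/(1 - (-3)) × (-0.1 - (-1))/(1 - (-1)) = 0.326250

P(-0.1) = 1×L_0(-0.1) + 6×L_1(-0.1) + 10×L_2(-0.1)
P(-0.1) = 7.923750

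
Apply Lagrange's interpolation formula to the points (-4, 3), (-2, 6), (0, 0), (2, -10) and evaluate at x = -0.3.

Lagrange interpolation formula:
P(x) = Σ yᵢ × Lᵢ(x)
where Lᵢ(x) = Π_{j≠i} (x - xⱼ)/(xᵢ - xⱼ)

L_0(-0.3) = (-0.3 - (-2))/(-4 - (-2)) × (-0.3 - 0)/(-4 - 0) × (-0.3 - 2)/(-4 - 2) = -0.024437
L_1(-0.3) = (-0.3 - (-4))/(-2 - (-4)) × (-0.3 - 0)/(-2 - 0) × (-0.3 - 2)/(-2 - 2) = 0.159562
L_2(-0.3) = (-0.3 - (-4))/(0 - (-4)) × (-0.3 - (-2))/(0 - (-2)) × (-0.3 - 2)/(0 - 2) = 0.904187
L_3(-0.3) = (-0.3 - (-4))/(2 - (-4)) × (-0.3 - (-2))/(2 - (-2)) × (-0.3 - 0)/(2 - 0) = -0.039313

P(-0.3) = 3×L_0(-0.3) + 6×L_1(-0.3) + 0×L_2(-0.3) + (-10)×L_3(-0.3)
P(-0.3) = 1.277187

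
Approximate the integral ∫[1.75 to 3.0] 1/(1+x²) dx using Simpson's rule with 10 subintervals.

f(x) = 1/(1+x²)
a = 1.75, b = 3.0, n = 10
h = (b - a)/n = 0.125000

Simpson's rule: (h/3)[f(x₀) + 4f(x₁) + 2f(x₂) + ... + f(xₙ)]

x_0 = 1.7500, f(x_0) = 0.246154, coefficient = 1
x_1 = 1.8750, f(x_1) = 0.221453, coefficient = 4
x_2 = 2.0000, f(x_2) = 0.200000, coefficient = 2
x_3 = 2.1250, f(x_3) = 0.181303, coefficient = 4
x_4 = 2.2500, f(x_4) = 0.164948, coefficient = 2
x_5 = 2.3750, f(x_5) = 0.150588, coefficient = 4
x_6 = 2.5000, f(x_6) = 0.137931, coefficient = 2
x_7 = 2.6250, f(x_7) = 0.126733, coefficient = 4
x_8 = 2.7500, f(x_8) = 0.116788, coefficient = 2
x_9 = 2.8750, f(x_9) = 0.107926, coefficient = 4
x_10 = 3.0000, f(x_10) = 0.100000, coefficient = 1

I ≈ (0.125000/3) × 4.737502 = 0.197396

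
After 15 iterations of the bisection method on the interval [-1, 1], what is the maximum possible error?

Bisection error bound: |error| ≤ (b-a)/2^n
|error| ≤ (1 - (-1))/2^15 = 2/2^15
|error| ≤ 0.0000610352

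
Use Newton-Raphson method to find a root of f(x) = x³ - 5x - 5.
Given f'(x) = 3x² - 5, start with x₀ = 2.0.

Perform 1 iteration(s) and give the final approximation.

f(x) = x³ - 5x - 5
f'(x) = 3x² - 5
x₀ = 2.0

Newton-Raphson formula: x_{n+1} = x_n - f(x_n)/f'(x_n)

Iteration 1:
  f(2.000000) = -7.000000
  f'(2.000000) = 7.000000
  x_1 = 2.000000 - (-7.000000)/7.000000 = 3.000000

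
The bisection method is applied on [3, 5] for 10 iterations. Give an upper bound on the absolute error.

Bisection error bound: |error| ≤ (b-a)/2^n
|error| ≤ (5 - 3)/2^10 = 2/2^10
|error| ≤ 0.0019531250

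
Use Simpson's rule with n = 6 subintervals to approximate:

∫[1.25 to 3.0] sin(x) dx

f(x) = sin(x)
a = 1.25, b = 3.0, n = 6
h = (b - a)/n = 0.291667

Simpson's rule: (h/3)[f(x₀) + 4f(x₁) + 2f(x₂) + ... + f(xₙ)]

x_0 = 1.2500, f(x_0) = 0.948985, coefficient = 1
x_1 = 1.5417, f(x_1) = 0.999576, coefficient = 4
x_2 = 1.8333, f(x_2) = 0.965735, coefficient = 2
x_3 = 2.1250, f(x_3) = 0.850320, coefficient = 4
x_4 = 2.4167, f(x_4) = 0.663080, coefficient = 2
x_5 = 2.7083, f(x_5) = 0.419831, coefficient = 4
x_6 = 3.0000, f(x_6) = 0.141120, coefficient = 1

I ≈ (0.291667/3) × 13.426641 = 1.305368
Exact value: 1.305315
Error: 0.000053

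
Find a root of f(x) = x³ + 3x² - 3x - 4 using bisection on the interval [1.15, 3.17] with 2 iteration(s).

f(x) = x³ + 3x² - 3x - 4
Initial interval: [1.15, 3.17]

Iteration 1:
  c_1 = (1.150000 + 3.170000)/2 = 2.160000
  f(c_1) = f(2.160000) = 13.594496
  f(a) × f(c) < 0, new interval: [1.150000, 2.160000]
Iteration 2:
  c_2 = (1.150000 + 2.160000)/2 = 1.655000
  f(c_2) = f(1.655000) = 3.785161
  f(a) × f(c) < 0, new interval: [1.150000, 1.655000]

After 2 iteration(s), the approximation is c_2 = 1.655000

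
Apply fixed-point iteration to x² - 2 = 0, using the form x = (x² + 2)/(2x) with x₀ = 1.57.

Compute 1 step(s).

Equation: x² - 2 = 0
Fixed-point form: x = (x² + 2)/(2x)
x₀ = 1.57

x_1 = g(1.570000) = 1.421943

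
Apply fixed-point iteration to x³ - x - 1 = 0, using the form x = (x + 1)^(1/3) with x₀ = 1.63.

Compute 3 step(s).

Equation: x³ - x - 1 = 0
Fixed-point form: x = (x + 1)^(1/3)
x₀ = 1.63

x_1 = g(1.630000) = 1.380337
x_2 = g(1.380337) = 1.335200
x_3 = g(1.335200) = 1.326706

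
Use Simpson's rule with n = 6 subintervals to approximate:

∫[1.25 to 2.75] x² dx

f(x) = x²
a = 1.25, b = 2.75, n = 6
h = (b - a)/n = 0.250000

Simpson's rule: (h/3)[f(x₀) + 4f(x₁) + 2f(x₂) + ... + f(xₙ)]

x_0 = 1.2500, f(x_0) = 1.562500, coefficient = 1
x_1 = 1.5000, f(x_1) = 2.250000, coefficient = 4
x_2 = 1.7500, f(x_2) = 3.062500, coefficient = 2
x_3 = 2.0000, f(x_3) = 4.000000, coefficient = 4
x_4 = 2.2500, f(x_4) = 5.062500, coefficient = 2
x_5 = 2.5000, f(x_5) = 6.250000, coefficient = 4
x_6 = 2.7500, f(x_6) = 7.562500, coefficient = 1

I ≈ (0.250000/3) × 75.375000 = 6.281250
Exact value: 6.281250
Error: 0.000000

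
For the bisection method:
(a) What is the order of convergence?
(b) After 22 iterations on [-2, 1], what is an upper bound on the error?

(a) Bisection has linear (order 1) convergence; the error is halved each step.

(b) Error bound = (b-a)/2^n = (1 - (-2))/2^{22}
    = 3/2^{22}

(a) 1 (linear); (b) error ≤ 7.15e-07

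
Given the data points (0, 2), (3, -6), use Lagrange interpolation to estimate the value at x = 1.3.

Lagrange interpolation formula:
P(x) = Σ yᵢ × Lᵢ(x)
where Lᵢ(x) = Π_{j≠i} (x - xⱼ)/(xᵢ - xⱼ)

L_0(1.3) = (1.3 - 3)/(0 - 3) = 0.566667
L_1(1.3) = (1.3 - 0)/(3 - 0) = 0.433333

P(1.3) = 2×L_0(1.3) + (-6)×L_1(1.3)
P(1.3) = -1.466667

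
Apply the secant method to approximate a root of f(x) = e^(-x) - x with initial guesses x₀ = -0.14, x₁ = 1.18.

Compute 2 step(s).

f(x) = e^(-x) - x
x₀ = -0.14, x₁ = 1.18

Secant formula: x_{n+1} = x_n - f(x_n)(x_n - x_{n-1})/(f(x_n) - f(x_{n-1}))

Iteration 1:
  f(-0.140000) = 1.290274
  f(1.180000) = -0.872721
  x_2 = 1.180000 - (-0.872721)×(1.180000 - (-0.140000))/(-0.872721 - 1.290274)
       = 0.647409
Iteration 2:
  f(1.180000) = -0.872721
  f(0.647409) = -0.124009
  x_3 = 0.647409 - (-0.124009)×(0.647409 - 1.180000)/(-0.124009 - (-0.872721))
       = 0.559196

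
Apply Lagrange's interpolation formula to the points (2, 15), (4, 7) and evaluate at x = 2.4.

Lagrange interpolation formula:
P(x) = Σ yᵢ × Lᵢ(x)
where Lᵢ(x) = Π_{j≠i} (x - xⱼ)/(xᵢ - xⱼ)

L_0(2.4) = (2.4 - 4)/(2 - 4) = 0.800000
L_1(2.4) = (2.4 - 2)/(4 - 2) = 0.200000

P(2.4) = 15×L_0(2.4) + 7×L_1(2.4)
P(2.4) = 13.400000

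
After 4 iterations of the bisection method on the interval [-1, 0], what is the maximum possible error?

Bisection error bound: |error| ≤ (b-a)/2^n
|error| ≤ (0 - (-1))/2^4 = 1/2^4
|error| ≤ 0.0625000000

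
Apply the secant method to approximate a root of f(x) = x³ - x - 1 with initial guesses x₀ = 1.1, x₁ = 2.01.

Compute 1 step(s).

f(x) = x³ - x - 1
x₀ = 1.1, x₁ = 2.01

Secant formula: x_{n+1} = x_n - f(x_n)(x_n - x_{n-1})/(f(x_n) - f(x_{n-1}))

Iteration 1:
  f(1.100000) = -0.769000
  f(2.010000) = 5.110601
  x_2 = 2.010000 - 5.110601×(2.010000 - 1.100000)/(5.110601 - (-0.769000))
       = 1.219020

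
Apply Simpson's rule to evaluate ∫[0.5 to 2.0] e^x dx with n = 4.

f(x) = e^x
a = 0.5, b = 2.0, n = 4
h = (b - a)/n = 0.375000

Simpson's rule: (h/3)[f(x₀) + 4f(x₁) + 2f(x₂) + ... + f(xₙ)]

x_0 = 0.5000, f(x_0) = 1.648721, coefficient = 1
x_1 = 0.8750, f(x_1) = 2.398875, coefficient = 4
x_2 = 1.2500, f(x_2) = 3.490343, coefficient = 2
x_3 = 1.6250, f(x_3) = 5.078419, coefficient = 4
x_4 = 2.0000, f(x_4) = 7.389056, coefficient = 1

I ≈ (0.375000/3) × 45.927641 = 5.740955
Exact value: 5.740335
Error: 0.000620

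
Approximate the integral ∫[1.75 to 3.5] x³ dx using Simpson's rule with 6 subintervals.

f(x) = x³
a = 1.75, b = 3.5, n = 6
h = (b - a)/n = 0.291667

Simpson's rule: (h/3)[f(x₀) + 4f(x₁) + 2f(x₂) + ... + f(xₙ)]

x_0 = 1.7500, f(x_0) = 5.359375, coefficient = 1
x_1 = 2.0417, f(x_1) = 8.510489, coefficient = 4
x_2 = 2.3333, f(x_2) = 12.703704, coefficient = 2
x_3 = 2.6250, f(x_3) = 18.087891, coefficient = 4
x_4 = 2.9167, f(x_4) = 24.811921, coefficient = 2
x_5 = 3.2083, f(x_5) = 33.024667, coefficient = 4
x_6 = 3.5000, f(x_6) = 42.875000, coefficient = 1

I ≈ (0.291667/3) × 361.757812 = 35.170898
Exact value: 35.170898
Error: 0.000000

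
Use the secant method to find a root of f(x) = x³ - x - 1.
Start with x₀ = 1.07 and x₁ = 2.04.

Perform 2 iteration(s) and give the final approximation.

f(x) = x³ - x - 1
x₀ = 1.07, x₁ = 2.04

Secant formula: x_{n+1} = x_n - f(x_n)(x_n - x_{n-1})/(f(x_n) - f(x_{n-1}))

Iteration 1:
  f(1.070000) = -0.844957
  f(2.040000) = 5.449664
  x_2 = 2.040000 - 5.449664×(2.040000 - 1.070000)/(5.449664 - (-0.844957))
       = 1.200208
Iteration 2:
  f(2.040000) = 5.449664
  f(1.200208) = -0.471310
  x_3 = 1.200208 - (-0.471310)×(1.200208 - 2.040000)/(-0.471310 - 5.449664)
       = 1.267055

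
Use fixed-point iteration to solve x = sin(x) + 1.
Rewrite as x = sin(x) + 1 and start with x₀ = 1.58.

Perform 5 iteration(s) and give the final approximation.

Equation: x = sin(x) + 1
Fixed-point form: x = sin(x) + 1
x₀ = 1.58

x_1 = g(1.580000) = 1.999958
x_2 = g(1.999958) = 1.909315
x_3 = g(1.909315) = 1.943248
x_4 = g(1.943248) = 1.931438
x_5 = g(1.931438) = 1.935671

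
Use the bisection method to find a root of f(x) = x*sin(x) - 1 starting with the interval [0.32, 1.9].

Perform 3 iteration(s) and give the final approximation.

f(x) = x*sin(x) - 1
Initial interval: [0.32, 1.9]

Iteration 1:
  c_1 = (0.320000 + 1.900000)/2 = 1.110000
  f(c_1) = f(1.110000) = -0.005774
  f(a) × f(c) ≥ 0, new interval: [1.110000, 1.900000]
Iteration 2:
  c_2 = (1.110000 + 1.900000)/2 = 1.505000
  f(c_2) = f(1.505000) = 0.501743
  f(a) × f(c) < 0, new interval: [1.110000, 1.505000]
Iteration 3:
  c_3 = (1.110000 + 1.505000)/2 = 1.307500
  f(c_3) = f(1.307500) = 0.262440
  f(a) × f(c) < 0, new interval: [1.110000, 1.307500]

After 3 iteration(s), the approximation is c_3 = 1.307500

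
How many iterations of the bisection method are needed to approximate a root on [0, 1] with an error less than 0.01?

We need (b-a)/2^n ≤ 0.01
(1 - 0)/2^n ≤ 0.01
1/2^n ≤ 0.01
2^n ≥ 100
n ≥ log₂(100) = 6.64
n ≥ 7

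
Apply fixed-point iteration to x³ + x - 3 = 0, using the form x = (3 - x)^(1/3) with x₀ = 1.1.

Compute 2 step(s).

Equation: x³ + x - 3 = 0
Fixed-point form: x = (3 - x)^(1/3)
x₀ = 1.1

x_1 = g(1.100000) = 1.238562
x_2 = g(1.238562) = 1.207691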